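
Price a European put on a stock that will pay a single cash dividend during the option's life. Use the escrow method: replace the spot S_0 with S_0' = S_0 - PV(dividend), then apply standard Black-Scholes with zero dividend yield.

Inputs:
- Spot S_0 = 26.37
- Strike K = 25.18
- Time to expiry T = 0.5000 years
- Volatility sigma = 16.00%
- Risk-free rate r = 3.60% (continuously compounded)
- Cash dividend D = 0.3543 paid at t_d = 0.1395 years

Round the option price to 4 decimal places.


Answer: Price = 0.6143

Derivation:
PV(D) = D * exp(-r * t_d) = 0.3543 * 0.99499059 = 0.35252517
S_0' = S_0 - PV(D) = 26.3700 - 0.35252517 = 26.01747483
d1 = (ln(S_0'/K) + (r + sigma^2/2)*T) / (sigma*sqrt(T)) = 0.50486003
d2 = d1 - sigma*sqrt(T) = 0.39172295
exp(-rT) = 0.98216103
N(-d1) = 0.30682857; N(-d2) = 0.34763147
P = K * exp(-rT) * N(-d2) - S_0' * N(-d1) = 25.1800 * 0.98216103 * 0.34763147 - 26.01747483 * 0.30682857 = 0.6143


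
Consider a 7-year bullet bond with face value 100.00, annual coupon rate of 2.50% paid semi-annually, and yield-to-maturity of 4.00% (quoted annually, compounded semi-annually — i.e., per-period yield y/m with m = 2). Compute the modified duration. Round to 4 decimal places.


Answer: Modified duration = 6.3062

Derivation:
Coupon per period c = face * coupon_rate / m = 1.250000
Periods per year m = 2; per-period yield y/m = 0.020000
Number of cashflows N = 14
Cashflows (t years, CF_t, discount factor 1/(1+y/m)^(m*t), PV):
  t = 0.5000: CF_t = 1.250000, DF = 0.980392, PV = 1.225490
  t = 1.0000: CF_t = 1.250000, DF = 0.961169, PV = 1.201461
  t = 1.5000: CF_t = 1.250000, DF = 0.942322, PV = 1.177903
  t = 2.0000: CF_t = 1.250000, DF = 0.923845, PV = 1.154807
  t = 2.5000: CF_t = 1.250000, DF = 0.905731, PV = 1.132164
  t = 3.0000: CF_t = 1.250000, DF = 0.887971, PV = 1.109964
  t = 3.5000: CF_t = 1.250000, DF = 0.870560, PV = 1.088200
  t = 4.0000: CF_t = 1.250000, DF = 0.853490, PV = 1.066863
  t = 4.5000: CF_t = 1.250000, DF = 0.836755, PV = 1.045944
  t = 5.0000: CF_t = 1.250000, DF = 0.820348, PV = 1.025435
  t = 5.5000: CF_t = 1.250000, DF = 0.804263, PV = 1.005329
  t = 6.0000: CF_t = 1.250000, DF = 0.788493, PV = 0.985616
  t = 6.5000: CF_t = 1.250000, DF = 0.773033, PV = 0.966291
  t = 7.0000: CF_t = 101.250000, DF = 0.757875, PV = 76.734846
Price P = sum_t PV_t = 90.920313
First compute Macaulay numerator sum_t t * PV_t:
  t * PV_t at t = 0.5000: 0.612745
  t * PV_t at t = 1.0000: 1.201461
  t * PV_t at t = 1.5000: 1.766854
  t * PV_t at t = 2.0000: 2.309614
  t * PV_t at t = 2.5000: 2.830409
  t * PV_t at t = 3.0000: 3.329893
  t * PV_t at t = 3.5000: 3.808701
  t * PV_t at t = 4.0000: 4.267452
  t * PV_t at t = 4.5000: 4.706748
  t * PV_t at t = 5.0000: 5.127177
  t * PV_t at t = 5.5000: 5.529308
  t * PV_t at t = 6.0000: 5.913699
  t * PV_t at t = 6.5000: 6.280889
  t * PV_t at t = 7.0000: 537.143924
Macaulay duration D = 584.828874 / 90.920313 = 6.432324
Modified duration = D / (1 + y/m) = 6.432324 / (1 + 0.020000) = 6.306200


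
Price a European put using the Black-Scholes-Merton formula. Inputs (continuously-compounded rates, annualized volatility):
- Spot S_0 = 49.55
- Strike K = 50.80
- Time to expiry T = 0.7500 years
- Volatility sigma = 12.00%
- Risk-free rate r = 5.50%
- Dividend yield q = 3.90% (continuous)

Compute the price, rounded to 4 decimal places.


Answer: Price = 2.3354

Derivation:
d1 = (ln(S/K) + (r - q + 0.5*sigma^2) * T) / (sigma * sqrt(T)) = -0.07230440
d2 = d1 - sigma * sqrt(T) = -0.17622745
exp(-rT) = 0.95958920; exp(-qT) = 0.97117364
P = K * exp(-rT) * N(-d2) - S_0 * exp(-qT) * N(-d1)
N(-d1) = 0.52882017; N(-d2) = 0.56994237
P = 50.8000 * 0.95958920 * 0.56994237 - 49.5500 * 0.97117364 * 0.52882017 = 2.3354


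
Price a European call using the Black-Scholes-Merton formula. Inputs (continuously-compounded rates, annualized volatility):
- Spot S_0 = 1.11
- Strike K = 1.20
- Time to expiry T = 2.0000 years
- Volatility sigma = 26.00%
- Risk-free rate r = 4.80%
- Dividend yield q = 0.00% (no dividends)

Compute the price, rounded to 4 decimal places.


Answer: Price = 0.1706

Derivation:
d1 = (ln(S/K) + (r - q + 0.5*sigma^2) * T) / (sigma * sqrt(T)) = 0.23290590
d2 = d1 - sigma * sqrt(T) = -0.13478962
exp(-rT) = 0.90846402; exp(-qT) = 1.00000000
C = S_0 * exp(-qT) * N(d1) - K * exp(-rT) * N(d2)
N(d1) = 0.59208276; N(d2) = 0.44638911
C = 1.1100 * 1.00000000 * 0.59208276 - 1.2000 * 0.90846402 * 0.44638911 = 0.1706


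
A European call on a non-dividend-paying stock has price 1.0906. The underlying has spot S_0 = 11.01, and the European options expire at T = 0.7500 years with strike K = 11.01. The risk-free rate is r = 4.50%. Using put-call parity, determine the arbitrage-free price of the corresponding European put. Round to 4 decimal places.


Put-call parity: C - P = S_0 * exp(-qT) - K * exp(-rT).
S_0 * exp(-qT) = 11.0100 * 1.00000000 = 11.01000000
K * exp(-rT) = 11.0100 * 0.96681318 = 10.64461309
P = C - S*exp(-qT) + K*exp(-rT)
P = 1.0906 - 11.01000000 + 10.64461309 = 0.7252

Answer: Put price = 0.7252


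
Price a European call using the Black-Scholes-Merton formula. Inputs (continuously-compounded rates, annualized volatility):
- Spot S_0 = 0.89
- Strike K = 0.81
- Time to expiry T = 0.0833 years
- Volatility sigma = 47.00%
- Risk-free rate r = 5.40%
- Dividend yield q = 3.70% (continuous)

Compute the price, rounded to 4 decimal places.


d1 = (ln(S/K) + (r - q + 0.5*sigma^2) * T) / (sigma * sqrt(T)) = 0.77260350
d2 = d1 - sigma * sqrt(T) = 0.63695333
exp(-rT) = 0.99551190; exp(-qT) = 0.99692264
C = S_0 * exp(-qT) * N(d1) - K * exp(-rT) * N(d2)
N(d1) = 0.78012146; N(d2) = 0.73792238
C = 0.8900 * 0.99692264 * 0.78012146 - 0.8100 * 0.99551190 * 0.73792238 = 0.0971

Answer: Price = 0.0971


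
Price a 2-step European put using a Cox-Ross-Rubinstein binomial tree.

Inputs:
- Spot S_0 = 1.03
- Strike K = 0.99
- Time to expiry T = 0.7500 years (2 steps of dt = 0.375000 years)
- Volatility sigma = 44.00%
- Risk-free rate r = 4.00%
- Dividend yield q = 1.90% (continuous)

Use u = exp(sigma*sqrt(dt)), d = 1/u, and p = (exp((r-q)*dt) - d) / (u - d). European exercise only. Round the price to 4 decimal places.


Answer: Price = V(0,0) = 0.1152

Derivation:
dt = T/N = 0.375000
u = exp(sigma*sqrt(dt)) = 1.309236; d = 1/u = 0.763804
p = (exp((r-q)*dt) - d) / (u - d) = 0.447539
Discount per step: exp(-r*dt) = 0.985112
Stock lattice S(k, i) with i counting down-moves:
  k=0: S(0,0) = 1.0300
  k=1: S(1,0) = 1.3485; S(1,1) = 0.7867
  k=2: S(2,0) = 1.7655; S(2,1) = 1.0300; S(2,2) = 0.6009
Terminal payoffs V(N, i) = max(K - S_T, 0):
  V(2,0) = 0.000000; V(2,1) = 0.000000; V(2,2) = 0.389101
Backward induction: V(k, i) = exp(-r*dt) * [p * V(k+1, i) + (1-p) * V(k+1, i+1)].
  V(1,0) = exp(-r*dt) * [p*0.000000 + (1-p)*0.000000] = 0.000000
  V(1,1) = exp(-r*dt) * [p*0.000000 + (1-p)*0.389101] = 0.211763
  V(0,0) = exp(-r*dt) * [p*0.000000 + (1-p)*0.211763] = 0.115249


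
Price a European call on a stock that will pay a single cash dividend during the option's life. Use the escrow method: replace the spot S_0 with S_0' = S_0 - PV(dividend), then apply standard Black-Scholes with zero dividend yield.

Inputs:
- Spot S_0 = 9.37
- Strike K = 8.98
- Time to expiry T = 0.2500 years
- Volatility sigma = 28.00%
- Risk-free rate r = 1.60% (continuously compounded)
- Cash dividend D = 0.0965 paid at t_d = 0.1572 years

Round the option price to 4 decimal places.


Answer: Price = 0.6900

Derivation:
PV(D) = D * exp(-r * t_d) = 0.0965 * 0.99748796 = 0.09625759
S_0' = S_0 - PV(D) = 9.3700 - 0.09625759 = 9.27374241
d1 = (ln(S_0'/K) + (r + sigma^2/2)*T) / (sigma*sqrt(T)) = 0.32847949
d2 = d1 - sigma*sqrt(T) = 0.18847949
exp(-rT) = 0.99600799
N(d1) = 0.62872542; N(d2) = 0.57474960
C = S_0' * N(d1) - K * exp(-rT) * N(d2) = 9.27374241 * 0.62872542 - 8.9800 * 0.99600799 * 0.57474960 = 0.6900


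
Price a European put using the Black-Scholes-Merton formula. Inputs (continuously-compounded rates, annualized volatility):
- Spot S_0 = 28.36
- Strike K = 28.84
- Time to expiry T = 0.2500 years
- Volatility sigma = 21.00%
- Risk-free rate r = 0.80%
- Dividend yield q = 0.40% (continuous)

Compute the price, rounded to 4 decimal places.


d1 = (ln(S/K) + (r - q + 0.5*sigma^2) * T) / (sigma * sqrt(T)) = -0.09782010
d2 = d1 - sigma * sqrt(T) = -0.20282010
exp(-rT) = 0.99800200; exp(-qT) = 0.99900050
P = K * exp(-rT) * N(-d2) - S_0 * exp(-qT) * N(-d1)
N(-d1) = 0.53896243; N(-d2) = 0.58036218
P = 28.8400 * 0.99800200 * 0.58036218 - 28.3600 * 0.99900050 * 0.53896243 = 1.4345

Answer: Price = 1.4345


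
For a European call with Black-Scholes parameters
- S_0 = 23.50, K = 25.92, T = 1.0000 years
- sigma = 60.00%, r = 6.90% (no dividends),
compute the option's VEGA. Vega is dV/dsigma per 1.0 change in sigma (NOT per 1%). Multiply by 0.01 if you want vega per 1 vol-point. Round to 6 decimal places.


Answer: Vega = 9.082958

Derivation:
d1 = 0.2516425828; d2 = -0.3483574172
phi(d1) = 0.3865088444; exp(-qT) = 1.0000000000; exp(-rT) = 0.9333266801
Vega = S * exp(-qT) * phi(d1) * sqrt(T) = 23.5000 * 1.0000000000 * 0.3865088444 * 1.0000000000 = 9.082958


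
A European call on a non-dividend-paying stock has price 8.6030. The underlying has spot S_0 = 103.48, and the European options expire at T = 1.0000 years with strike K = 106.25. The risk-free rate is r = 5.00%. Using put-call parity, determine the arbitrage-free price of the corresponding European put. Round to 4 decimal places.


Put-call parity: C - P = S_0 * exp(-qT) - K * exp(-rT).
S_0 * exp(-qT) = 103.4800 * 1.00000000 = 103.48000000
K * exp(-rT) = 106.2500 * 0.95122942 = 101.06812635
P = C - S*exp(-qT) + K*exp(-rT)
P = 8.6030 - 103.48000000 + 101.06812635 = 6.1911

Answer: Put price = 6.1911


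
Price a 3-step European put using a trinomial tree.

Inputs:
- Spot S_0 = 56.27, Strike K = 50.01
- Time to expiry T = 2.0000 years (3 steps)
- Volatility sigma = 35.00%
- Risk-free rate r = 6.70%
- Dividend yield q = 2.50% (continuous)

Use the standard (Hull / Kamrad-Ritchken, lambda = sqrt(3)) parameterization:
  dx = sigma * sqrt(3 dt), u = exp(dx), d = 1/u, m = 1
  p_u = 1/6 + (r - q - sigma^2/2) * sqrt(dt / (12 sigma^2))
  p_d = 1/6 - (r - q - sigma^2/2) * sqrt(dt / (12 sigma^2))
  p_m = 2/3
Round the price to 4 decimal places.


dt = T/N = 0.666667; dx = sigma*sqrt(3*dt) = 0.494975
u = exp(dx) = 1.640457; d = 1/u = 0.609586
p_u = 0.153703, p_m = 0.666667, p_d = 0.179630
Discount per step: exp(-r*dt) = 0.956316
Stock lattice S(k, j) with j the centered position index:
  k=0: S(0,+0) = 56.2700
  k=1: S(1,-1) = 34.3014; S(1,+0) = 56.2700; S(1,+1) = 92.3085
  k=2: S(2,-2) = 20.9097; S(2,-1) = 34.3014; S(2,+0) = 56.2700; S(2,+1) = 92.3085; S(2,+2) = 151.4281
  k=3: S(3,-3) = 12.7463; S(3,-2) = 20.9097; S(3,-1) = 34.3014; S(3,+0) = 56.2700; S(3,+1) = 92.3085; S(3,+2) = 151.4281; S(3,+3) = 248.4113
Terminal payoffs V(N, j) = max(K - S_T, 0):
  V(3,-3) = 37.263748; V(3,-2) = 29.100324; V(3,-1) = 15.708579; V(3,+0) = 0.000000; V(3,+1) = 0.000000; V(3,+2) = 0.000000; V(3,+3) = 0.000000
Backward induction: V(k, j) = exp(-r*dt) * [p_u * V(k+1, j+1) + p_m * V(k+1, j) + p_d * V(k+1, j-1)]
  V(2,-2) = exp(-r*dt) * [p_u*15.708579 + p_m*29.100324 + p_d*37.263748] = 27.263016
  V(2,-1) = exp(-r*dt) * [p_u*0.000000 + p_m*15.708579 + p_d*29.100324] = 15.013864
  V(2,+0) = exp(-r*dt) * [p_u*0.000000 + p_m*0.000000 + p_d*15.708579] = 2.698472
  V(2,+1) = exp(-r*dt) * [p_u*0.000000 + p_m*0.000000 + p_d*0.000000] = 0.000000
  V(2,+2) = exp(-r*dt) * [p_u*0.000000 + p_m*0.000000 + p_d*0.000000] = 0.000000
  V(1,-1) = exp(-r*dt) * [p_u*2.698472 + p_m*15.013864 + p_d*27.263016] = 14.651978
  V(1,+0) = exp(-r*dt) * [p_u*0.000000 + p_m*2.698472 + p_d*15.013864] = 4.299527
  V(1,+1) = exp(-r*dt) * [p_u*0.000000 + p_m*0.000000 + p_d*2.698472] = 0.463553
  V(0,+0) = exp(-r*dt) * [p_u*0.463553 + p_m*4.299527 + p_d*14.651978] = 5.326241

Answer: Price = V(0,0) = 5.3262


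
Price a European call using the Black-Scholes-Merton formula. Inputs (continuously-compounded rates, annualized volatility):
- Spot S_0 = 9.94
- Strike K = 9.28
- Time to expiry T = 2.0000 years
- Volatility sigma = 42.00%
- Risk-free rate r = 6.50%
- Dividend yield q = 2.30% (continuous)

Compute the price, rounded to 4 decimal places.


Answer: Price = 2.7977

Derivation:
d1 = (ln(S/K) + (r - q + 0.5*sigma^2) * T) / (sigma * sqrt(T)) = 0.55407789
d2 = d1 - sigma * sqrt(T) = -0.03989181
exp(-rT) = 0.87809543; exp(-qT) = 0.95504196
C = S_0 * exp(-qT) * N(d1) - K * exp(-rT) * N(d2)
N(d1) = 0.71023723; N(d2) = 0.48408969
C = 9.9400 * 0.95504196 * 0.71023723 - 9.2800 * 0.87809543 * 0.48408969 = 2.7977


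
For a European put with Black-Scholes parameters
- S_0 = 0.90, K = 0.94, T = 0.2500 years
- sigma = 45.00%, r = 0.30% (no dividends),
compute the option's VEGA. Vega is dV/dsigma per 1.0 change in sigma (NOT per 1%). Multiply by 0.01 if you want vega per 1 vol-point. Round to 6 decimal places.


d1 = -0.0774338308; d2 = -0.3024338308
phi(d1) = 0.3977480429; exp(-qT) = 1.0000000000; exp(-rT) = 0.9992502812
Vega = S * exp(-qT) * phi(d1) * sqrt(T) = 0.9000 * 1.0000000000 * 0.3977480429 * 0.5000000000 = 0.178987

Answer: Vega = 0.178987


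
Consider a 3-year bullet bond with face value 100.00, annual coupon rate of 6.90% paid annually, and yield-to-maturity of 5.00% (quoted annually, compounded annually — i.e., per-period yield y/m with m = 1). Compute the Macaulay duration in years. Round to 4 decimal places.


Coupon per period c = face * coupon_rate / m = 6.900000
Periods per year m = 1; per-period yield y/m = 0.050000
Number of cashflows N = 3
Cashflows (t years, CF_t, discount factor 1/(1+y/m)^(m*t), PV):
  t = 1.0000: CF_t = 6.900000, DF = 0.952381, PV = 6.571429
  t = 2.0000: CF_t = 6.900000, DF = 0.907029, PV = 6.258503
  t = 3.0000: CF_t = 106.900000, DF = 0.863838, PV = 92.344239
Price P = sum_t PV_t = 105.174171
Macaulay numerator sum_t t * PV_t:
  t * PV_t at t = 1.0000: 6.571429
  t * PV_t at t = 2.0000: 12.517007
  t * PV_t at t = 3.0000: 277.032718
Macaulay duration D = (sum_t t * PV_t) / P = 296.121153 / 105.174171 = 2.815531

Answer: Macaulay duration = 2.8155 years


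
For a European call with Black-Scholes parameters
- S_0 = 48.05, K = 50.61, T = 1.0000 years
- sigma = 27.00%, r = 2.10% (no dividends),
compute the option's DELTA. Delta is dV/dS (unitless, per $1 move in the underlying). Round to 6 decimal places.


Answer: Delta = 0.508189

Derivation:
d1 = 0.0205294451; d2 = -0.2494705549
phi(d1) = 0.3988582205; exp(-qT) = 1.0000000000; exp(-rT) = 0.9792189646
N(d1) = 0.5081894884
Delta = exp(-qT) * N(d1) = 1.0000000000 * 0.5081894884 = 0.508189


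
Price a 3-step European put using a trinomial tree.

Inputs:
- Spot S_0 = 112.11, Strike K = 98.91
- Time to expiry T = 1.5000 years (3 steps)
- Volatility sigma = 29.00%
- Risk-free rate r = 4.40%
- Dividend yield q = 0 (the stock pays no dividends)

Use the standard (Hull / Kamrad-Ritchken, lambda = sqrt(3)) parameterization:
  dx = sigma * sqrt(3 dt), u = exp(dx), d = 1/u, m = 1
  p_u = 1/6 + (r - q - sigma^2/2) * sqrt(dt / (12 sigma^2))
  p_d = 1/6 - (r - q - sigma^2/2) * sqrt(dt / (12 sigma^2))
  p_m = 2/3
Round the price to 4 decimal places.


Answer: Price = V(0,0) = 6.9493

Derivation:
dt = T/N = 0.500000; dx = sigma*sqrt(3*dt) = 0.355176
u = exp(dx) = 1.426432; d = 1/u = 0.701050
p_u = 0.168039, p_m = 0.666667, p_d = 0.165294
Discount per step: exp(-r*dt) = 0.978240
Stock lattice S(k, j) with j the centered position index:
  k=0: S(0,+0) = 112.1100
  k=1: S(1,-1) = 78.5947; S(1,+0) = 112.1100; S(1,+1) = 159.9173
  k=2: S(2,-2) = 55.0988; S(2,-1) = 78.5947; S(2,+0) = 112.1100; S(2,+1) = 159.9173; S(2,+2) = 228.1110
  k=3: S(3,-3) = 38.6270; S(3,-2) = 55.0988; S(3,-1) = 78.5947; S(3,+0) = 112.1100; S(3,+1) = 159.9173; S(3,+2) = 228.1110; S(3,+3) = 325.3848
Terminal payoffs V(N, j) = max(K - S_T, 0):
  V(3,-3) = 60.282962; V(3,-2) = 43.811169; V(3,-1) = 20.315280; V(3,+0) = 0.000000; V(3,+1) = 0.000000; V(3,+2) = 0.000000; V(3,+3) = 0.000000
Backward induction: V(k, j) = exp(-r*dt) * [p_u * V(k+1, j+1) + p_m * V(k+1, j) + p_d * V(k+1, j-1)]
  V(2,-2) = exp(-r*dt) * [p_u*20.315280 + p_m*43.811169 + p_d*60.282962] = 41.658975
  V(2,-1) = exp(-r*dt) * [p_u*0.000000 + p_m*20.315280 + p_d*43.811169] = 20.332966
  V(2,+0) = exp(-r*dt) * [p_u*0.000000 + p_m*0.000000 + p_d*20.315280] = 3.284927
  V(2,+1) = exp(-r*dt) * [p_u*0.000000 + p_m*0.000000 + p_d*0.000000] = 0.000000
  V(2,+2) = exp(-r*dt) * [p_u*0.000000 + p_m*0.000000 + p_d*0.000000] = 0.000000
  V(1,-1) = exp(-r*dt) * [p_u*3.284927 + p_m*20.332966 + p_d*41.658975] = 20.536481
  V(1,+0) = exp(-r*dt) * [p_u*0.000000 + p_m*3.284927 + p_d*20.332966] = 5.430085
  V(1,+1) = exp(-r*dt) * [p_u*0.000000 + p_m*0.000000 + p_d*3.284927] = 0.531164
  V(0,+0) = exp(-r*dt) * [p_u*0.531164 + p_m*5.430085 + p_d*20.536481] = 6.949294


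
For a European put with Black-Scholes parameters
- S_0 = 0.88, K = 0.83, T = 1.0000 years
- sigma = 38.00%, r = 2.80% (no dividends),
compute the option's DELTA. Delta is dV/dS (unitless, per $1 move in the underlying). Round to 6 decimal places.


Answer: Delta = -0.338112

Derivation:
d1 = 0.4176215965; d2 = 0.0376215965
phi(d1) = 0.3656266924; exp(-qT) = 1.0000000000; exp(-rT) = 0.9723883668
N(-d1) = 0.3381119021
Delta = -exp(-qT) * N(-d1) = -1.0000000000 * 0.3381119021 = -0.338112


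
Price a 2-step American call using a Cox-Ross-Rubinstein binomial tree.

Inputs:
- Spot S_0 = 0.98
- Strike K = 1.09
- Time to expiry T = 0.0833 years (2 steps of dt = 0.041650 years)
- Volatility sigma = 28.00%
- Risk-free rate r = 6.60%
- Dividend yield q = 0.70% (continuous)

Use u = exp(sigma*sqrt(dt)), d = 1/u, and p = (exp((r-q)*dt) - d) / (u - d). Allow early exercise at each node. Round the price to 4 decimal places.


dt = T/N = 0.041650
u = exp(sigma*sqrt(dt)) = 1.058808; d = 1/u = 0.944459
p = (exp((r-q)*dt) - d) / (u - d) = 0.507234
Discount per step: exp(-r*dt) = 0.997255
Stock lattice S(k, i) with i counting down-moves:
  k=0: S(0,0) = 0.9800
  k=1: S(1,0) = 1.0376; S(1,1) = 0.9256
  k=2: S(2,0) = 1.0987; S(2,1) = 0.9800; S(2,2) = 0.8742
Terminal payoffs V(N, i) = max(S_T - K, 0):
  V(2,0) = 0.008652; V(2,1) = 0.000000; V(2,2) = 0.000000
Backward induction: V(k, i) = exp(-r*dt) * [p * V(k+1, i) + (1-p) * V(k+1, i+1)]; then take max(V_cont, immediate exercise) for American.
  V(1,0) = exp(-r*dt) * [p*0.008652 + (1-p)*0.000000] = 0.004377; exercise = 0.000000; V(1,0) = max -> 0.004377
  V(1,1) = exp(-r*dt) * [p*0.000000 + (1-p)*0.000000] = 0.000000; exercise = 0.000000; V(1,1) = max -> 0.000000
  V(0,0) = exp(-r*dt) * [p*0.004377 + (1-p)*0.000000] = 0.002214; exercise = 0.000000; V(0,0) = max -> 0.002214

Answer: Price = V(0,0) = 0.0022


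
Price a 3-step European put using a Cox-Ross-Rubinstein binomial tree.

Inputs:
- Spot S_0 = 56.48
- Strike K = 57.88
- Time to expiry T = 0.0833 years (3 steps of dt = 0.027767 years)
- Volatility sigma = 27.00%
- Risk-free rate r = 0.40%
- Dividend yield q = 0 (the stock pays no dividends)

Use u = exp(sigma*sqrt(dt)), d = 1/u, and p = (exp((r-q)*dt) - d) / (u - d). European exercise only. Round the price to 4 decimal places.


Answer: Price = V(0,0) = 2.6162

Derivation:
dt = T/N = 0.027767
u = exp(sigma*sqrt(dt)) = 1.046018; d = 1/u = 0.956006
p = (exp((r-q)*dt) - d) / (u - d) = 0.489988
Discount per step: exp(-r*dt) = 0.999889
Stock lattice S(k, i) with i counting down-moves:
  k=0: S(0,0) = 56.4800
  k=1: S(1,0) = 59.0791; S(1,1) = 53.9952
  k=2: S(2,0) = 61.7979; S(2,1) = 56.4800; S(2,2) = 51.6198
  k=3: S(3,0) = 64.6417; S(3,1) = 59.0791; S(3,2) = 53.9952; S(3,3) = 49.3488
Terminal payoffs V(N, i) = max(K - S_T, 0):
  V(3,0) = 0.000000; V(3,1) = 0.000000; V(3,2) = 3.884776; V(3,3) = 8.531193
Backward induction: V(k, i) = exp(-r*dt) * [p * V(k+1, i) + (1-p) * V(k+1, i+1)].
  V(2,0) = exp(-r*dt) * [p*0.000000 + (1-p)*0.000000] = 0.000000
  V(2,1) = exp(-r*dt) * [p*0.000000 + (1-p)*3.884776] = 1.981062
  V(2,2) = exp(-r*dt) * [p*3.884776 + (1-p)*8.531193] = 6.253809
  V(1,0) = exp(-r*dt) * [p*0.000000 + (1-p)*1.981062] = 1.010253
  V(1,1) = exp(-r*dt) * [p*1.981062 + (1-p)*6.253809] = 4.159752
  V(0,0) = exp(-r*dt) * [p*1.010253 + (1-p)*4.159752] = 2.616244


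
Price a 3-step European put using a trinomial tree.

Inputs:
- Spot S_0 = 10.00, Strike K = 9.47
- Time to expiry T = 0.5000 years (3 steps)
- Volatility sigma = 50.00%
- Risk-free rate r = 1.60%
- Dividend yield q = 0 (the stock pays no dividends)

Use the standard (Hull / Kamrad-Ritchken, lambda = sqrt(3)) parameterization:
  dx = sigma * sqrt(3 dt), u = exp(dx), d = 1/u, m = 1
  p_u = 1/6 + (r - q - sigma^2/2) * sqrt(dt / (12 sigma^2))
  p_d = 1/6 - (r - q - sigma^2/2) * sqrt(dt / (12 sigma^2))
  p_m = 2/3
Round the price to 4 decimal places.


Answer: Price = V(0,0) = 1.0366

Derivation:
dt = T/N = 0.166667; dx = sigma*sqrt(3*dt) = 0.353553
u = exp(dx) = 1.424119; d = 1/u = 0.702189
p_u = 0.140975, p_m = 0.666667, p_d = 0.192358
Discount per step: exp(-r*dt) = 0.997337
Stock lattice S(k, j) with j the centered position index:
  k=0: S(0,+0) = 10.0000
  k=1: S(1,-1) = 7.0219; S(1,+0) = 10.0000; S(1,+1) = 14.2412
  k=2: S(2,-2) = 4.9307; S(2,-1) = 7.0219; S(2,+0) = 10.0000; S(2,+1) = 14.2412; S(2,+2) = 20.2811
  k=3: S(3,-3) = 3.4623; S(3,-2) = 4.9307; S(3,-1) = 7.0219; S(3,+0) = 10.0000; S(3,+1) = 14.2412; S(3,+2) = 20.2811; S(3,+3) = 28.8828
Terminal payoffs V(N, j) = max(K - S_T, 0):
  V(3,-3) = 6.007728; V(3,-2) = 4.539313; V(3,-1) = 2.448115; V(3,+0) = 0.000000; V(3,+1) = 0.000000; V(3,+2) = 0.000000; V(3,+3) = 0.000000
Backward induction: V(k, j) = exp(-r*dt) * [p_u * V(k+1, j+1) + p_m * V(k+1, j) + p_d * V(k+1, j-1)]
  V(2,-2) = exp(-r*dt) * [p_u*2.448115 + p_m*4.539313 + p_d*6.007728] = 4.514912
  V(2,-1) = exp(-r*dt) * [p_u*0.000000 + p_m*2.448115 + p_d*4.539313] = 2.498579
  V(2,+0) = exp(-r*dt) * [p_u*0.000000 + p_m*0.000000 + p_d*2.448115] = 0.469661
  V(2,+1) = exp(-r*dt) * [p_u*0.000000 + p_m*0.000000 + p_d*0.000000] = 0.000000
  V(2,+2) = exp(-r*dt) * [p_u*0.000000 + p_m*0.000000 + p_d*0.000000] = 0.000000
  V(1,-1) = exp(-r*dt) * [p_u*0.469661 + p_m*2.498579 + p_d*4.514912] = 2.593485
  V(1,+0) = exp(-r*dt) * [p_u*0.000000 + p_m*0.469661 + p_d*2.498579] = 0.791616
  V(1,+1) = exp(-r*dt) * [p_u*0.000000 + p_m*0.000000 + p_d*0.469661] = 0.090103
  V(0,+0) = exp(-r*dt) * [p_u*0.090103 + p_m*0.791616 + p_d*2.593485] = 1.036556


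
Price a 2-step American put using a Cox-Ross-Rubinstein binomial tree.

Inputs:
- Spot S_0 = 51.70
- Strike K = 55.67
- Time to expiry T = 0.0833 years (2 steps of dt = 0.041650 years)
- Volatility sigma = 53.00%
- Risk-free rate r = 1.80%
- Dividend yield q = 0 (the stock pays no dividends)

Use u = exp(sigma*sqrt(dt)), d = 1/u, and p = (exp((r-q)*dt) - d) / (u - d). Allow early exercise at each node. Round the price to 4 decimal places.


dt = T/N = 0.041650
u = exp(sigma*sqrt(dt)) = 1.114231; d = 1/u = 0.897480
p = (exp((r-q)*dt) - d) / (u - d) = 0.476445
Discount per step: exp(-r*dt) = 0.999251
Stock lattice S(k, i) with i counting down-moves:
  k=0: S(0,0) = 51.7000
  k=1: S(1,0) = 57.6057; S(1,1) = 46.3997
  k=2: S(2,0) = 64.1861; S(2,1) = 51.7000; S(2,2) = 41.6428
Terminal payoffs V(N, i) = max(K - S_T, 0):
  V(2,0) = 0.000000; V(2,1) = 3.970000; V(2,2) = 14.027159
Backward induction: V(k, i) = exp(-r*dt) * [p * V(k+1, i) + (1-p) * V(k+1, i+1)]; then take max(V_cont, immediate exercise) for American.
  V(1,0) = exp(-r*dt) * [p*0.000000 + (1-p)*3.970000] = 2.076954; exercise = 0.000000; V(1,0) = max -> 2.076954
  V(1,1) = exp(-r*dt) * [p*3.970000 + (1-p)*14.027159] = 9.228551; exercise = 9.270271; V(1,1) = max -> 9.270271
  V(0,0) = exp(-r*dt) * [p*2.076954 + (1-p)*9.270271] = 5.838669; exercise = 3.970000; V(0,0) = max -> 5.838669

Answer: Price = V(0,0) = 5.8387


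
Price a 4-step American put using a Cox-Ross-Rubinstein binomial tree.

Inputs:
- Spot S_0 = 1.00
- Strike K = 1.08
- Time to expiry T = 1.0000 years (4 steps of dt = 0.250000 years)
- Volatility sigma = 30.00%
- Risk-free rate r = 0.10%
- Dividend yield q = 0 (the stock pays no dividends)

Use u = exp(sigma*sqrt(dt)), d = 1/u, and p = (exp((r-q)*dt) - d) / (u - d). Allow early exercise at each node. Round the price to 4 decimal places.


dt = T/N = 0.250000
u = exp(sigma*sqrt(dt)) = 1.161834; d = 1/u = 0.860708
p = (exp((r-q)*dt) - d) / (u - d) = 0.463400
Discount per step: exp(-r*dt) = 0.999750
Stock lattice S(k, i) with i counting down-moves:
  k=0: S(0,0) = 1.0000
  k=1: S(1,0) = 1.1618; S(1,1) = 0.8607
  k=2: S(2,0) = 1.3499; S(2,1) = 1.0000; S(2,2) = 0.7408
  k=3: S(3,0) = 1.5683; S(3,1) = 1.1618; S(3,2) = 0.8607; S(3,3) = 0.6376
  k=4: S(4,0) = 1.8221; S(4,1) = 1.3499; S(4,2) = 1.0000; S(4,3) = 0.7408; S(4,4) = 0.5488
Terminal payoffs V(N, i) = max(K - S_T, 0):
  V(4,0) = 0.000000; V(4,1) = 0.000000; V(4,2) = 0.080000; V(4,3) = 0.339182; V(4,4) = 0.531188
Backward induction: V(k, i) = exp(-r*dt) * [p * V(k+1, i) + (1-p) * V(k+1, i+1)]; then take max(V_cont, immediate exercise) for American.
  V(3,0) = exp(-r*dt) * [p*0.000000 + (1-p)*0.000000] = 0.000000; exercise = 0.000000; V(3,0) = max -> 0.000000
  V(3,1) = exp(-r*dt) * [p*0.000000 + (1-p)*0.080000] = 0.042917; exercise = 0.000000; V(3,1) = max -> 0.042917
  V(3,2) = exp(-r*dt) * [p*0.080000 + (1-p)*0.339182] = 0.219022; exercise = 0.219292; V(3,2) = max -> 0.219292
  V(3,3) = exp(-r*dt) * [p*0.339182 + (1-p)*0.531188] = 0.442102; exercise = 0.442372; V(3,3) = max -> 0.442372
  V(2,0) = exp(-r*dt) * [p*0.000000 + (1-p)*0.042917] = 0.023024; exercise = 0.000000; V(2,0) = max -> 0.023024
  V(2,1) = exp(-r*dt) * [p*0.042917 + (1-p)*0.219292] = 0.137525; exercise = 0.080000; V(2,1) = max -> 0.137525
  V(2,2) = exp(-r*dt) * [p*0.219292 + (1-p)*0.442372] = 0.338912; exercise = 0.339182; V(2,2) = max -> 0.339182
  V(1,0) = exp(-r*dt) * [p*0.023024 + (1-p)*0.137525] = 0.084444; exercise = 0.000000; V(1,0) = max -> 0.084444
  V(1,1) = exp(-r*dt) * [p*0.137525 + (1-p)*0.339182] = 0.245673; exercise = 0.219292; V(1,1) = max -> 0.245673
  V(0,0) = exp(-r*dt) * [p*0.084444 + (1-p)*0.245673] = 0.170917; exercise = 0.080000; V(0,0) = max -> 0.170917

Answer: Price = V(0,0) = 0.1709


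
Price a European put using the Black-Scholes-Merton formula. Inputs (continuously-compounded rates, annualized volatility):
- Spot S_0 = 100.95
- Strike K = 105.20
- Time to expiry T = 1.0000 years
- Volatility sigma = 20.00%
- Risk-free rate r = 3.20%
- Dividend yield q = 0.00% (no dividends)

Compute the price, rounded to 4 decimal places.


Answer: Price = 8.5556

Derivation:
d1 = (ln(S/K) + (r - q + 0.5*sigma^2) * T) / (sigma * sqrt(T)) = 0.05381022
d2 = d1 - sigma * sqrt(T) = -0.14618978
exp(-rT) = 0.96850658; exp(-qT) = 1.00000000
P = K * exp(-rT) * N(-d2) - S_0 * exp(-qT) * N(-d1)
N(-d1) = 0.47854318; N(-d2) = 0.55811421
P = 105.2000 * 0.96850658 * 0.55811421 - 100.9500 * 1.00000000 * 0.47854318 = 8.5556


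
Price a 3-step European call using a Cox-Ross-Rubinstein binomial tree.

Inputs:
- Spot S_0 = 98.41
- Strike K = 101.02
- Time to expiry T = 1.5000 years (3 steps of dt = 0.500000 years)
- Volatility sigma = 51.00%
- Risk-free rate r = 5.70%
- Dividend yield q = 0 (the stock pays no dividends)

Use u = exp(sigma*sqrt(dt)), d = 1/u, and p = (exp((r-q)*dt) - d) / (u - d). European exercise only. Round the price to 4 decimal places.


Answer: Price = V(0,0) = 28.1493

Derivation:
dt = T/N = 0.500000
u = exp(sigma*sqrt(dt)) = 1.434225; d = 1/u = 0.697241
p = (exp((r-q)*dt) - d) / (u - d) = 0.450036
Discount per step: exp(-r*dt) = 0.971902
Stock lattice S(k, i) with i counting down-moves:
  k=0: S(0,0) = 98.4100
  k=1: S(1,0) = 141.1421; S(1,1) = 68.6155
  k=2: S(2,0) = 202.4294; S(2,1) = 98.4100; S(2,2) = 47.8415
  k=3: S(3,0) = 290.3293; S(3,1) = 141.1421; S(3,2) = 68.6155; S(3,3) = 33.3570
Terminal payoffs V(N, i) = max(S_T - K, 0):
  V(3,0) = 189.309301; V(3,1) = 40.122058; V(3,2) = 0.000000; V(3,3) = 0.000000
Backward induction: V(k, i) = exp(-r*dt) * [p * V(k+1, i) + (1-p) * V(k+1, i+1)].
  V(2,0) = exp(-r*dt) * [p*189.309301 + (1-p)*40.122058] = 104.247862
  V(2,1) = exp(-r*dt) * [p*40.122058 + (1-p)*0.000000] = 17.549023
  V(2,2) = exp(-r*dt) * [p*0.000000 + (1-p)*0.000000] = 0.000000
  V(1,0) = exp(-r*dt) * [p*104.247862 + (1-p)*17.549023] = 54.977219
  V(1,1) = exp(-r*dt) * [p*17.549023 + (1-p)*0.000000] = 7.675783
  V(0,0) = exp(-r*dt) * [p*54.977219 + (1-p)*7.675783] = 28.149328


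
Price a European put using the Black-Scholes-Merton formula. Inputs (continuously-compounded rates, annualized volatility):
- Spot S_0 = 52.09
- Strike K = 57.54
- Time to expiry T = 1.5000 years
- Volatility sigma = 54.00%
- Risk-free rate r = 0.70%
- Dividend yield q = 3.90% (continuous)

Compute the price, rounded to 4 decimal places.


Answer: Price = 17.9739

Derivation:
d1 = (ln(S/K) + (r - q + 0.5*sigma^2) * T) / (sigma * sqrt(T)) = 0.10764545
d2 = d1 - sigma * sqrt(T) = -0.55371678
exp(-rT) = 0.98955493; exp(-qT) = 0.94317824
P = K * exp(-rT) * N(-d2) - S_0 * exp(-qT) * N(-d1)
N(-d1) = 0.45713847; N(-d2) = 0.71011366
P = 57.5400 * 0.98955493 * 0.71011366 - 52.0900 * 0.94317824 * 0.45713847 = 17.9739


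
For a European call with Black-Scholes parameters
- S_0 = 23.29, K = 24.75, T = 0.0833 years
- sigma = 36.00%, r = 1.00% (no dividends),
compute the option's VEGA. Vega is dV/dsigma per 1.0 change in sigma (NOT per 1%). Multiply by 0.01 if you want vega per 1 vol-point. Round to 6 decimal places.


d1 = -0.5252105603; d2 = -0.6291128221
phi(d1) = 0.3475448354; exp(-qT) = 1.0000000000; exp(-rT) = 0.9991673468
Vega = S * exp(-qT) * phi(d1) * sqrt(T) = 23.2900 * 1.0000000000 * 0.3475448354 * 0.2886173938 = 2.336161

Answer: Vega = 2.336161


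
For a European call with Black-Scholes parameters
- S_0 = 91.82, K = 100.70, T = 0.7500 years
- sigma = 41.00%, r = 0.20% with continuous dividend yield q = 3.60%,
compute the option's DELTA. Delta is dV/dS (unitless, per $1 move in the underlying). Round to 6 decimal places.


Answer: Delta = 0.427010

Derivation:
d1 = -0.1542740778; d2 = -0.5093444933
phi(d1) = 0.3942229059; exp(-qT) = 0.9733612415; exp(-rT) = 0.9985011244
N(d1) = 0.4386968178
Delta = exp(-qT) * N(d1) = 0.9733612415 * 0.4386968178 = 0.427010


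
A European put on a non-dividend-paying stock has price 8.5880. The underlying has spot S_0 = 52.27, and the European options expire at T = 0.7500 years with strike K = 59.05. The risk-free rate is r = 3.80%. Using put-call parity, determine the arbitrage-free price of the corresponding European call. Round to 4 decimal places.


Answer: Call price = 3.4672

Derivation:
Put-call parity: C - P = S_0 * exp(-qT) - K * exp(-rT).
S_0 * exp(-qT) = 52.2700 * 1.00000000 = 52.27000000
K * exp(-rT) = 59.0500 * 0.97190229 = 57.39083047
C = P + S*exp(-qT) - K*exp(-rT)
C = 8.5880 + 52.27000000 - 57.39083047 = 3.4672


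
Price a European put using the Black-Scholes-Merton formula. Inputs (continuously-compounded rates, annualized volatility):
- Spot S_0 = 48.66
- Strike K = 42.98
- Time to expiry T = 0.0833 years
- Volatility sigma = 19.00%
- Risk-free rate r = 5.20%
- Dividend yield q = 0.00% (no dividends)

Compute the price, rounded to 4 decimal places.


Answer: Price = 0.0081

Derivation:
d1 = (ln(S/K) + (r - q + 0.5*sigma^2) * T) / (sigma * sqrt(T)) = 2.36987597
d2 = d1 - sigma * sqrt(T) = 2.31503867
exp(-rT) = 0.99567777; exp(-qT) = 1.00000000
P = K * exp(-rT) * N(-d2) - S_0 * exp(-qT) * N(-d1)
N(-d1) = 0.00889703; N(-d2) = 0.01030541
P = 42.9800 * 0.99567777 * 0.01030541 - 48.6600 * 1.00000000 * 0.00889703 = 0.0081


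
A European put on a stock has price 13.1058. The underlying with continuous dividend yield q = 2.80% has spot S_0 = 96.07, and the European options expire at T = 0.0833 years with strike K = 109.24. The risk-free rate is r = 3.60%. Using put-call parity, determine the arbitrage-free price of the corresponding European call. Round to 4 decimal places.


Answer: Call price = 0.0391

Derivation:
Put-call parity: C - P = S_0 * exp(-qT) - K * exp(-rT).
S_0 * exp(-qT) = 96.0700 * 0.99767032 = 95.84618744
K * exp(-rT) = 109.2400 * 0.99700569 = 108.91290178
C = P + S*exp(-qT) - K*exp(-rT)
C = 13.1058 + 95.84618744 - 108.91290178 = 0.0391


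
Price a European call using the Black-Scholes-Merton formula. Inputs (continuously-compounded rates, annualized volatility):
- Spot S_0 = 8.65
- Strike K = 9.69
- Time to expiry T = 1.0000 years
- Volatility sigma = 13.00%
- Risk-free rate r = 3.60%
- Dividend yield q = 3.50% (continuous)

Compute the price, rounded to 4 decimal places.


Answer: Price = 0.1226

Derivation:
d1 = (ln(S/K) + (r - q + 0.5*sigma^2) * T) / (sigma * sqrt(T)) = -0.80065465
d2 = d1 - sigma * sqrt(T) = -0.93065465
exp(-rT) = 0.96464029; exp(-qT) = 0.96560542
C = S_0 * exp(-qT) * N(d1) - K * exp(-rT) * N(d2)
N(d1) = 0.21166580; N(d2) = 0.17601612
C = 8.6500 * 0.96560542 * 0.21166580 - 9.6900 * 0.96464029 * 0.17601612 = 0.1226


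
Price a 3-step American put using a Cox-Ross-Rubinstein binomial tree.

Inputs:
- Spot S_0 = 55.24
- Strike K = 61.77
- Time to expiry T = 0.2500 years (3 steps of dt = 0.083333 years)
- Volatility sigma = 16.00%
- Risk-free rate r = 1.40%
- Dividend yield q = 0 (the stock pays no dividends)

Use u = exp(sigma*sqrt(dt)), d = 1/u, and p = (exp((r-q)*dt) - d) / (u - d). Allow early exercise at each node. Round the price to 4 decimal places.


Answer: Price = V(0,0) = 6.6145

Derivation:
dt = T/N = 0.083333
u = exp(sigma*sqrt(dt)) = 1.047271; d = 1/u = 0.954862
p = (exp((r-q)*dt) - d) / (u - d) = 0.501087
Discount per step: exp(-r*dt) = 0.998834
Stock lattice S(k, i) with i counting down-moves:
  k=0: S(0,0) = 55.2400
  k=1: S(1,0) = 57.8513; S(1,1) = 52.7466
  k=2: S(2,0) = 60.5860; S(2,1) = 55.2400; S(2,2) = 50.3657
  k=3: S(3,0) = 63.4499; S(3,1) = 57.8513; S(3,2) = 52.7466; S(3,3) = 48.0924
Terminal payoffs V(N, i) = max(K - S_T, 0):
  V(3,0) = 0.000000; V(3,1) = 3.918733; V(3,2) = 9.023400; V(3,3) = 13.677643
Backward induction: V(k, i) = exp(-r*dt) * [p * V(k+1, i) + (1-p) * V(k+1, i+1)]; then take max(V_cont, immediate exercise) for American.
  V(2,0) = exp(-r*dt) * [p*0.000000 + (1-p)*3.918733] = 1.952826; exercise = 1.184029; V(2,0) = max -> 1.952826
  V(2,1) = exp(-r*dt) * [p*3.918733 + (1-p)*9.023400] = 6.457977; exercise = 6.530000; V(2,1) = max -> 6.530000
  V(2,2) = exp(-r*dt) * [p*9.023400 + (1-p)*13.677643] = 11.332232; exercise = 11.404255; V(2,2) = max -> 11.404255
  V(1,0) = exp(-r*dt) * [p*1.952826 + (1-p)*6.530000] = 4.231496; exercise = 3.918733; V(1,0) = max -> 4.231496
  V(1,1) = exp(-r*dt) * [p*6.530000 + (1-p)*11.404255] = 8.951377; exercise = 9.023400; V(1,1) = max -> 9.023400
  V(0,0) = exp(-r*dt) * [p*4.231496 + (1-p)*9.023400] = 6.614516; exercise = 6.530000; V(0,0) = max -> 6.614516


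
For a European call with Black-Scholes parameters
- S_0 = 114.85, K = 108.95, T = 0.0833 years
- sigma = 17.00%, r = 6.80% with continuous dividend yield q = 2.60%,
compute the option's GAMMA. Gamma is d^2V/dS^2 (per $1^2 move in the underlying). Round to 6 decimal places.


Answer: Gamma = 0.035601

Derivation:
d1 = 1.1706960797; d2 = 1.1216311227
phi(d1) = 0.2010496898; exp(-qT) = 0.9978365437; exp(-rT) = 0.9943516125
Gamma = exp(-qT) * phi(d1) / (S * sigma * sqrt(T)) = 0.9978365437 * 0.2010496898 / (114.8500 * 0.1700 * 0.2886173938) = 0.035601


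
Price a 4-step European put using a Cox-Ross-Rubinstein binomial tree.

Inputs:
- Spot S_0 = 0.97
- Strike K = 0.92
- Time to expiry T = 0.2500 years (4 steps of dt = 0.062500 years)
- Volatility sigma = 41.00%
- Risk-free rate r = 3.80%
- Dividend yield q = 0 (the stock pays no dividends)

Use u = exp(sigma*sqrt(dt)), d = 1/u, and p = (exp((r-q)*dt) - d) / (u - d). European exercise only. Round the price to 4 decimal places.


dt = T/N = 0.062500
u = exp(sigma*sqrt(dt)) = 1.107937; d = 1/u = 0.902578
p = (exp((r-q)*dt) - d) / (u - d) = 0.485976
Discount per step: exp(-r*dt) = 0.997628
Stock lattice S(k, i) with i counting down-moves:
  k=0: S(0,0) = 0.9700
  k=1: S(1,0) = 1.0747; S(1,1) = 0.8755
  k=2: S(2,0) = 1.1907; S(2,1) = 0.9700; S(2,2) = 0.7902
  k=3: S(3,0) = 1.3192; S(3,1) = 1.0747; S(3,2) = 0.8755; S(3,3) = 0.7132
  k=4: S(4,0) = 1.4616; S(4,1) = 1.1907; S(4,2) = 0.9700; S(4,3) = 0.7902; S(4,4) = 0.6437
Terminal payoffs V(N, i) = max(K - S_T, 0):
  V(4,0) = 0.000000; V(4,1) = 0.000000; V(4,2) = 0.000000; V(4,3) = 0.129792; V(4,4) = 0.276259
Backward induction: V(k, i) = exp(-r*dt) * [p * V(k+1, i) + (1-p) * V(k+1, i+1)].
  V(3,0) = exp(-r*dt) * [p*0.000000 + (1-p)*0.000000] = 0.000000
  V(3,1) = exp(-r*dt) * [p*0.000000 + (1-p)*0.000000] = 0.000000
  V(3,2) = exp(-r*dt) * [p*0.000000 + (1-p)*0.129792] = 0.066558
  V(3,3) = exp(-r*dt) * [p*0.129792 + (1-p)*0.276259] = 0.204593
  V(2,0) = exp(-r*dt) * [p*0.000000 + (1-p)*0.000000] = 0.000000
  V(2,1) = exp(-r*dt) * [p*0.000000 + (1-p)*0.066558] = 0.034131
  V(2,2) = exp(-r*dt) * [p*0.066558 + (1-p)*0.204593] = 0.137185
  V(1,0) = exp(-r*dt) * [p*0.000000 + (1-p)*0.034131] = 0.017503
  V(1,1) = exp(-r*dt) * [p*0.034131 + (1-p)*0.137185] = 0.086897
  V(0,0) = exp(-r*dt) * [p*0.017503 + (1-p)*0.086897] = 0.053047

Answer: Price = V(0,0) = 0.0530


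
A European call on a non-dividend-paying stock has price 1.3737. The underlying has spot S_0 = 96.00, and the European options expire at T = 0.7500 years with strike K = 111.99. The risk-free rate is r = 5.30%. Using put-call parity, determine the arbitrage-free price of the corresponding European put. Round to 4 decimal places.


Answer: Put price = 12.9994

Derivation:
Put-call parity: C - P = S_0 * exp(-qT) - K * exp(-rT).
S_0 * exp(-qT) = 96.0000 * 1.00000000 = 96.00000000
K * exp(-rT) = 111.9900 * 0.96102967 = 107.62571236
P = C - S*exp(-qT) + K*exp(-rT)
P = 1.3737 - 96.00000000 + 107.62571236 = 12.9994


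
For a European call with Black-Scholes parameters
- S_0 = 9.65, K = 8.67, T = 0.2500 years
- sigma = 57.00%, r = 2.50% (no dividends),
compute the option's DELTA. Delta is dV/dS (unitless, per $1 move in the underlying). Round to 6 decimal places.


d1 = 0.5401811388; d2 = 0.2551811388
phi(d1) = 0.3447842691; exp(-qT) = 1.0000000000; exp(-rT) = 0.9937694906
N(d1) = 0.7054639406
Delta = exp(-qT) * N(d1) = 1.0000000000 * 0.7054639406 = 0.705464

Answer: Delta = 0.705464


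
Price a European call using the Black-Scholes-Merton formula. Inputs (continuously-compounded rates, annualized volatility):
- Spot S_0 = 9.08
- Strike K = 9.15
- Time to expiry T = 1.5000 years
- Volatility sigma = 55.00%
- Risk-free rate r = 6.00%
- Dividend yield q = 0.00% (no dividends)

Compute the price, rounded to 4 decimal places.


d1 = (ln(S/K) + (r - q + 0.5*sigma^2) * T) / (sigma * sqrt(T)) = 0.45901257
d2 = d1 - sigma * sqrt(T) = -0.21459710
exp(-rT) = 0.91393119; exp(-qT) = 1.00000000
C = S_0 * exp(-qT) * N(d1) - K * exp(-rT) * N(d2)
N(d1) = 0.67688743; N(d2) = 0.41504073
C = 9.0800 * 1.00000000 * 0.67688743 - 9.1500 * 0.91393119 * 0.41504073 = 2.6754

Answer: Price = 2.6754


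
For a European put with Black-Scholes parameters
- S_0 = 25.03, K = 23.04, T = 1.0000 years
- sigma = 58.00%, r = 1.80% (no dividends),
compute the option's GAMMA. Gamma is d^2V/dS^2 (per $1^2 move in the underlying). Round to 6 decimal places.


d1 = 0.4638677062; d2 = -0.1161322938
phi(d1) = 0.3582496613; exp(-qT) = 1.0000000000; exp(-rT) = 0.9821610324
Gamma = exp(-qT) * phi(d1) / (S * sigma * sqrt(T)) = 1.0000000000 * 0.3582496613 / (25.0300 * 0.5800 * 1.0000000000) = 0.024677

Answer: Gamma = 0.024677


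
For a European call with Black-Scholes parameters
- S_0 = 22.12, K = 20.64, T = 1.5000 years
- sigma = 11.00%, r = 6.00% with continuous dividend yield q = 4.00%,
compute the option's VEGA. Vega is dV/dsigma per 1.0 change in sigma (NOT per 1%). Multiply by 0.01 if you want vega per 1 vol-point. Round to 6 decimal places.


Answer: Vega = 7.366994

Derivation:
d1 = 0.8040727396; d2 = 0.6693508037
phi(d1) = 0.2887468234; exp(-qT) = 0.9417645336; exp(-rT) = 0.9139311853
Vega = S * exp(-qT) * phi(d1) * sqrt(T) = 22.1200 * 0.9417645336 * 0.2887468234 * 1.2247448714 = 7.366994


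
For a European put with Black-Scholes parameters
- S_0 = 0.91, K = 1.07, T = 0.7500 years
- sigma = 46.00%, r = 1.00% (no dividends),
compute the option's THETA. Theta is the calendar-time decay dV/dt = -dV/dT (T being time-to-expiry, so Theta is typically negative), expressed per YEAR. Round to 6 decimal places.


Answer: Theta = -0.087056

Derivation:
d1 = -0.1885659313; d2 = -0.5869376171
phi(d1) = 0.3919123393; exp(-qT) = 1.0000000000; exp(-rT) = 0.9925280548
Theta = -S*exp(-qT)*phi(d1)*sigma/(2*sqrt(T)) + r*K*exp(-rT)*N(-d2) - q*S*exp(-qT)*N(-d1)
N(-d1) = 0.5747834817; N(-d2) = 0.7213771977; sqrt(T) = 0.8660254038
Term 1 = -0.9100 * 1.0000000000 * 0.3919123393 * 0.4600 / (2 * 0.8660254038) = -0.0947169128
Term 2 = 0.0100 * 1.0700 * 0.9925280548 * 0.7213771977 = 0.0076610620
Term 3 = 0 (no dividend yield, q = 0)
Theta = -0.0947169128 + (0.0076610620) + (0.0000000000) = -0.087056
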